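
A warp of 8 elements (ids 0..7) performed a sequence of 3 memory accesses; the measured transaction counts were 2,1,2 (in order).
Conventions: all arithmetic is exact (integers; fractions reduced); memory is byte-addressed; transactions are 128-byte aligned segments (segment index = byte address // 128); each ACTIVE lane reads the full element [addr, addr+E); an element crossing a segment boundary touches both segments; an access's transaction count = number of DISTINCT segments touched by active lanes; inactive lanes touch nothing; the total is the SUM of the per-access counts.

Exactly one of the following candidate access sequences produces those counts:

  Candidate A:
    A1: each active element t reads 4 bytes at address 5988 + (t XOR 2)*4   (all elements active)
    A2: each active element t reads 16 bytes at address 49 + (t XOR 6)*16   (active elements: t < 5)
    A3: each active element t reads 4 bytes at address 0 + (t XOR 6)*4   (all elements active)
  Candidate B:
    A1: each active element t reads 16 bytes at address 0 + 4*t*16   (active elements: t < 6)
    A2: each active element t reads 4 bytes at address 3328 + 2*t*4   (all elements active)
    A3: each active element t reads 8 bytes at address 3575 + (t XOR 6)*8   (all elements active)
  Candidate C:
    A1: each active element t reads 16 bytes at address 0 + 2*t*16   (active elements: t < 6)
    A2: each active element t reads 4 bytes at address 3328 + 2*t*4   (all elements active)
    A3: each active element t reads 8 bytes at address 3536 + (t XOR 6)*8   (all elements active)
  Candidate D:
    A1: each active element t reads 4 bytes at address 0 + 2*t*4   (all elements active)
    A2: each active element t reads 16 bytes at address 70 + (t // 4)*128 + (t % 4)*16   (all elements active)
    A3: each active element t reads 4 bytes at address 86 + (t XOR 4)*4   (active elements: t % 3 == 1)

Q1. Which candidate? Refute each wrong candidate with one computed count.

A: A2 gives 2 transactions, not 1
B: A1 gives 3 transactions, not 2
D: A1 gives 1 transaction, not 2
C: all counts match (2,1,2)

Answer: C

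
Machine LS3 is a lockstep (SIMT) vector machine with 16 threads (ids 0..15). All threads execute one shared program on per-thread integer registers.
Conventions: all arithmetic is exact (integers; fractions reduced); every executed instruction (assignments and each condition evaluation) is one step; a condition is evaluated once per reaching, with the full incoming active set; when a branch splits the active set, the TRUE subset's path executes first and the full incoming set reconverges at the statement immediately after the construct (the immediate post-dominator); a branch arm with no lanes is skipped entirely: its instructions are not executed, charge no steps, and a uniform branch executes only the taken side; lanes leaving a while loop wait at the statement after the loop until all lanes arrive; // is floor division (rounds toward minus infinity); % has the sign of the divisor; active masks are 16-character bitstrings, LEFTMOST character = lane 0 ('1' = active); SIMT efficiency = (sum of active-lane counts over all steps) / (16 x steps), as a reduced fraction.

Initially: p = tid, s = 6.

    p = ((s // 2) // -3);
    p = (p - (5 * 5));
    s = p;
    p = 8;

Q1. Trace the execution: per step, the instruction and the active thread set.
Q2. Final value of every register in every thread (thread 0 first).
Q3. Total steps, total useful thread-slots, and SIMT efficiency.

step 0: p <- ((s // 2) // -3)        1111111111111111
step 1: p <- (p - (5 * 5))           1111111111111111
step 2: s <- p                       1111111111111111
step 3: p <- 8                       1111111111111111

Answer: 4 steps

p: 8,8,8,8,8,8,8,8,8,8,8,8,8,8,8,8
s: -26,-26,-26,-26,-26,-26,-26,-26,-26,-26,-26,-26,-26,-26,-26,-26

steps = 4; useful = 64; efficiency = 64/64 = 1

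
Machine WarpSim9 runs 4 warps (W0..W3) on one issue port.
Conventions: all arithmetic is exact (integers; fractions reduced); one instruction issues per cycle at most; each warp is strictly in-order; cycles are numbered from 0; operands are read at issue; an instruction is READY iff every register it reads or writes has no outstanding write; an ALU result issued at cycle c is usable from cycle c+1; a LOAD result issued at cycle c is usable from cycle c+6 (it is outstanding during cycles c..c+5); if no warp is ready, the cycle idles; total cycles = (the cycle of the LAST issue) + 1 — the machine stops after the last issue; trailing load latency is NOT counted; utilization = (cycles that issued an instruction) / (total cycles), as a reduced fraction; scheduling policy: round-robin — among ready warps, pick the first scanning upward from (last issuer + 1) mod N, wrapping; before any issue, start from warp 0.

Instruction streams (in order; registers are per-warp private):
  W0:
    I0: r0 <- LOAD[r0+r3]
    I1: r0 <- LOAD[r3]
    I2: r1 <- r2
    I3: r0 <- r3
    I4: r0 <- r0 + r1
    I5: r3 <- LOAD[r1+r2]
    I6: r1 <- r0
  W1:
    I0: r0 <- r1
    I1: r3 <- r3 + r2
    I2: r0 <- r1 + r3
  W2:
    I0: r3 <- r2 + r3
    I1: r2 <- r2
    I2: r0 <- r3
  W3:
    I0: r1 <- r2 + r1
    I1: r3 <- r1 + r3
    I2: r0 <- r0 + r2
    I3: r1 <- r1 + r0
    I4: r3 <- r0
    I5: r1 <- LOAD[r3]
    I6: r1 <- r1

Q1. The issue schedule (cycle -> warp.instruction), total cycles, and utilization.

cycle 0: W0.I0
cycle 1: W1.I0
cycle 2: W2.I0
cycle 3: W3.I0
cycle 4: W1.I1
cycle 5: W2.I1
cycle 6: W3.I1
cycle 7: W0.I1
cycle 8: W1.I2
cycle 9: W2.I2
cycle 10: W3.I2
cycle 11: W0.I2
cycle 12: W3.I3
cycle 13: W0.I3
cycle 14: W3.I4
cycle 15: W0.I4
cycle 16: W3.I5
cycle 17: W0.I5
cycle 18: W0.I6
cycle 19: idle
cycle 20: idle
cycle 21: idle
cycle 22: W3.I6

Answer: 23 cycles, utilization 20/23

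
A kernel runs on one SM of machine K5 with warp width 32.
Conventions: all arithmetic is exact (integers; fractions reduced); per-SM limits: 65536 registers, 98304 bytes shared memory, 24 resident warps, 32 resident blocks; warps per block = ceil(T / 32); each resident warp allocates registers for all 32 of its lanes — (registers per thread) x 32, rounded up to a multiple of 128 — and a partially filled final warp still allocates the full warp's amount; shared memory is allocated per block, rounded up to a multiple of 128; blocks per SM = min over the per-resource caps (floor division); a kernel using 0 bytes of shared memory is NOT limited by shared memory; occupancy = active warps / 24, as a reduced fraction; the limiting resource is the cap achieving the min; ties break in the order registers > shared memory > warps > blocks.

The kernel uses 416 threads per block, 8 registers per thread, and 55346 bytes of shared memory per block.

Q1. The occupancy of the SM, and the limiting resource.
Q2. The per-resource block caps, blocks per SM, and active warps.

Answer: occupancy 13/24, limited by shared memory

registers: 19 blocks
shared memory: 1 block
warps: 1 block
blocks: 32 blocks

Answer: 1 block, 13 active warps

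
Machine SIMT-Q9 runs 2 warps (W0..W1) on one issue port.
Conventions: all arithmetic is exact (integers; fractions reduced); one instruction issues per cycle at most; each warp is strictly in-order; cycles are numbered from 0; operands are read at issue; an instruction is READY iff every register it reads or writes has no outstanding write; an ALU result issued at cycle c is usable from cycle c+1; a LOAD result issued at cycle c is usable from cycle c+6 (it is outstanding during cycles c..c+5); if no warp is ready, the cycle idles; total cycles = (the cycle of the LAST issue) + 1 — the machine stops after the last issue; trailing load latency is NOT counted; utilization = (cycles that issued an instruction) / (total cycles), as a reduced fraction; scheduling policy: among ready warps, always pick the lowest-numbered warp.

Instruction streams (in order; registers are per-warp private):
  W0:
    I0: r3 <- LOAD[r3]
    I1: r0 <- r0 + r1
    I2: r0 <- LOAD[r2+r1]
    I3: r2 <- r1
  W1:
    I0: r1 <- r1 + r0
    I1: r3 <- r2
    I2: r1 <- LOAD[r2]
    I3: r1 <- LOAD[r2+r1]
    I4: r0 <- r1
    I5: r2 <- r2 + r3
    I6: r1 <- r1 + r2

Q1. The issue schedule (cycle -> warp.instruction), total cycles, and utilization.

cycle 0: W0.I0
cycle 1: W0.I1
cycle 2: W0.I2
cycle 3: W0.I3
cycle 4: W1.I0
cycle 5: W1.I1
cycle 6: W1.I2
cycle 7: idle
cycle 8: idle
cycle 9: idle
cycle 10: idle
cycle 11: idle
cycle 12: W1.I3
cycle 13: idle
cycle 14: idle
cycle 15: idle
cycle 16: idle
cycle 17: idle
cycle 18: W1.I4
cycle 19: W1.I5
cycle 20: W1.I6

Answer: 21 cycles, utilization 11/21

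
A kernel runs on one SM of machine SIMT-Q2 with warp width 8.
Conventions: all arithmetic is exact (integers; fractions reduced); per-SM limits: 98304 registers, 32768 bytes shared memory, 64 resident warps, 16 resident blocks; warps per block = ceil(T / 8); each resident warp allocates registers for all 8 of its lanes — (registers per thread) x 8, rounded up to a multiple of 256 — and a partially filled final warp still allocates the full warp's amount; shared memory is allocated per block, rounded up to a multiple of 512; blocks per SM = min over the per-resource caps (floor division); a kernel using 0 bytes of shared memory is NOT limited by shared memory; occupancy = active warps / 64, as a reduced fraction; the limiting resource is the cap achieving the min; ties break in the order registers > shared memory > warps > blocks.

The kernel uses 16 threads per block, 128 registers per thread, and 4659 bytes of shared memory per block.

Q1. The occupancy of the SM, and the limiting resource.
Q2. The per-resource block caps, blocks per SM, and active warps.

Answer: occupancy 3/16, limited by shared memory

registers: 48 blocks
shared memory: 6 blocks
warps: 32 blocks
blocks: 16 blocks

Answer: 6 blocks, 12 active warps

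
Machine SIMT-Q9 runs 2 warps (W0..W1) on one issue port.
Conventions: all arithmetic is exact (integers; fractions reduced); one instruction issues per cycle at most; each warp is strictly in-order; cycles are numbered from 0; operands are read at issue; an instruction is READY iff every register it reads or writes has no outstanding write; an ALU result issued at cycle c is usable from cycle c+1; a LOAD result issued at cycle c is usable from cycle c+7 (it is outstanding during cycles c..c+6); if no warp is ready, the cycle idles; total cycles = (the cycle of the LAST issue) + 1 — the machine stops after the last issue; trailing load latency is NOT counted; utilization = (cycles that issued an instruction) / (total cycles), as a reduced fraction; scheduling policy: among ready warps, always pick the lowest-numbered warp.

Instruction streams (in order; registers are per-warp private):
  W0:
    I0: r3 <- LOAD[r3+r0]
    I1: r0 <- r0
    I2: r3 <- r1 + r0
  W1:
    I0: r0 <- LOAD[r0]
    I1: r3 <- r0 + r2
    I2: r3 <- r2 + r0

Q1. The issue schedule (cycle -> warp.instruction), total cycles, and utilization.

cycle 0: W0.I0
cycle 1: W0.I1
cycle 2: W1.I0
cycle 3: idle
cycle 4: idle
cycle 5: idle
cycle 6: idle
cycle 7: W0.I2
cycle 8: idle
cycle 9: W1.I1
cycle 10: W1.I2

Answer: 11 cycles, utilization 6/11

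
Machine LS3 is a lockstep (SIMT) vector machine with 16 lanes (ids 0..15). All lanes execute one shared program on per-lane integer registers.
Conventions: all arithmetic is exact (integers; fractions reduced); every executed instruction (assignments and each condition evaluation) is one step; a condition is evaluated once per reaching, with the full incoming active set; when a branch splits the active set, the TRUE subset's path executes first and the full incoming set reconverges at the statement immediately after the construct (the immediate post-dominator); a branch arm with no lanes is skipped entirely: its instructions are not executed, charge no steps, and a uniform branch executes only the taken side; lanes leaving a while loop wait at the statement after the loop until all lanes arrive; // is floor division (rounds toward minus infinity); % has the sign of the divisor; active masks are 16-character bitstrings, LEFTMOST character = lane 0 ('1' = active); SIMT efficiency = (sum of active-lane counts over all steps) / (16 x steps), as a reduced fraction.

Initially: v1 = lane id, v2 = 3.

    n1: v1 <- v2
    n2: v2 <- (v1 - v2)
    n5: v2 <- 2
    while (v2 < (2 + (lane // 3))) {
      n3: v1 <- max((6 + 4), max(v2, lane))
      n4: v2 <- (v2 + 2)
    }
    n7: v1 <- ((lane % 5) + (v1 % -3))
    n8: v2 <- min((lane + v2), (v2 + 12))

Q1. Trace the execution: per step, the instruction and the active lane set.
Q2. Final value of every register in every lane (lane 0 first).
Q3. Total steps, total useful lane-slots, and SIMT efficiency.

step 0: v1 <- v2                     1111111111111111
step 1: v2 <- (v1 - v2)              1111111111111111
step 2: v2 <- 2                      1111111111111111
step 3: eval (v2 < (2 + (lane // 3))) 1111111111111111
step 4: v1 <- max((6 + 4), max(v2, lane)) 0001111111111111
step 5: v2 <- (v2 + 2)               0001111111111111
step 6: eval (v2 < (2 + (lane // 3))) 0001111111111111
step 7: v1 <- max((6 + 4), max(v2, lane)) 0000000001111111
step 8: v2 <- (v2 + 2)               0000000001111111
step 9: eval (v2 < (2 + (lane // 3))) 0000000001111111
step 10: v1 <- max((6 + 4), max(v2, lane)) 0000000000000001
step 11: v2 <- (v2 + 2)               0000000000000001
step 12: eval (v2 < (2 + (lane // 3))) 0000000000000001
step 13: v1 <- ((lane % 5) + (v1 % -3)) 1111111111111111
step 14: v2 <- min((lane + v2), (v2 + 12)) 1111111111111111

Answer: 15 steps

v1: 0,1,2,1,2,-2,-1,0,1,2,-2,0,2,1,3,0
v2: 2,3,4,7,8,9,10,11,12,15,16,17,18,18,18,20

steps = 15; useful = 159; efficiency = 159/240 = 53/80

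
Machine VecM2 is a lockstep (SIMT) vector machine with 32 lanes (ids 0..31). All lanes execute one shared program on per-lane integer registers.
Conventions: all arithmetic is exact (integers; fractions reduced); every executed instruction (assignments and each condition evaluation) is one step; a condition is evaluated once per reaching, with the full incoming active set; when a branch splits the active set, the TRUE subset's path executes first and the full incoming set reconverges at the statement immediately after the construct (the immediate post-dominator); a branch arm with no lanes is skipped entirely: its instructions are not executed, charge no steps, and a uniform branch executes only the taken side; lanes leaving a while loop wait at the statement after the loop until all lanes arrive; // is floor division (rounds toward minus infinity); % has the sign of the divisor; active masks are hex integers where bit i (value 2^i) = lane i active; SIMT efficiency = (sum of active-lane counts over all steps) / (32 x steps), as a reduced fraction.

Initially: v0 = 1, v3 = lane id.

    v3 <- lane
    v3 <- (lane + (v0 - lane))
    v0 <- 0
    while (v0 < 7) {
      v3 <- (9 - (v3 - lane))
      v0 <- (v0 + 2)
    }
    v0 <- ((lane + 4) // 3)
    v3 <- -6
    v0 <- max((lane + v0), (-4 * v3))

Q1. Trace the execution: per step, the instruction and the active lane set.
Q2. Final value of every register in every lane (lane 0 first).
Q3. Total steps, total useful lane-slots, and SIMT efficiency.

step 0: v3 <- lane                   0xffffffff
step 1: v3 <- (lane + (v0 - lane))   0xffffffff
step 2: v0 <- 0                      0xffffffff
step 3: eval (v0 < 7)                0xffffffff
step 4: v3 <- (9 - (v3 - lane))      0xffffffff
step 5: v0 <- (v0 + 2)               0xffffffff
step 6: eval (v0 < 7)                0xffffffff
step 7: v3 <- (9 - (v3 - lane))      0xffffffff
step 8: v0 <- (v0 + 2)               0xffffffff
step 9: eval (v0 < 7)                0xffffffff
step 10: v3 <- (9 - (v3 - lane))      0xffffffff
step 11: v0 <- (v0 + 2)               0xffffffff
step 12: eval (v0 < 7)                0xffffffff
step 13: v3 <- (9 - (v3 - lane))      0xffffffff
step 14: v0 <- (v0 + 2)               0xffffffff
step 15: eval (v0 < 7)                0xffffffff
step 16: v0 <- ((lane + 4) // 3)      0xffffffff
step 17: v3 <- -6                     0xffffffff
step 18: v0 <- max((lane + v0), (-4 * v3)) 0xffffffff

Answer: 19 steps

v0: 24,24,24,24,24,24,24,24,24,24,24,24,24,24,24,24,24,24,25,26,28,29,30,32,33,34,36,37,38,40,41,42
v3: -6,-6,-6,-6,-6,-6,-6,-6,-6,-6,-6,-6,-6,-6,-6,-6,-6,-6,-6,-6,-6,-6,-6,-6,-6,-6,-6,-6,-6,-6,-6,-6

steps = 19; useful = 608; efficiency = 608/608 = 1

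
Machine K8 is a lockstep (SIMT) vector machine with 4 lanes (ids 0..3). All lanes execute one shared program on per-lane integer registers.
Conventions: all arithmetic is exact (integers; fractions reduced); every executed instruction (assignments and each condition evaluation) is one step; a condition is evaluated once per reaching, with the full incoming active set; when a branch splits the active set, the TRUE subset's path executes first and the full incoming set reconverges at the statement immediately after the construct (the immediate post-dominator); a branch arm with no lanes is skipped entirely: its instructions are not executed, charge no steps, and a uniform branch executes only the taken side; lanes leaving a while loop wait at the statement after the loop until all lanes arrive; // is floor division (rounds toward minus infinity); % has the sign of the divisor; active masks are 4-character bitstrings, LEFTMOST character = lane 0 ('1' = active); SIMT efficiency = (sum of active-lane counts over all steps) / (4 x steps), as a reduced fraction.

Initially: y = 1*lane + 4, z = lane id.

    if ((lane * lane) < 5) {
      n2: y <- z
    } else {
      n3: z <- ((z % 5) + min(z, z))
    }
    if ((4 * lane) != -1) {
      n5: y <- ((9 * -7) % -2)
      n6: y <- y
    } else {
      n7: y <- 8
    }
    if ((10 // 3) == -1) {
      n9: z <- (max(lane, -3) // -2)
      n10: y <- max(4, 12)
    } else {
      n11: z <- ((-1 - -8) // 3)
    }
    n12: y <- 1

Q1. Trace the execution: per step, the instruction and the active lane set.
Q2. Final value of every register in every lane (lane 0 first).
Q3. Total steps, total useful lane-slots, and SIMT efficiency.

step 0: eval ((lane * lane) < 5)     1111
step 1: y <- z                       1110
step 2: z <- ((z % 5) + min(z, z))   0001
step 3: eval ((4 * lane) != -1)      1111
step 4: y <- ((9 * -7) % -2)         1111
step 5: y <- y                       1111
step 6: eval ((10 // 3) == -1)       1111
step 7: z <- ((-1 - -8) // 3)        1111
step 8: y <- 1                       1111

Answer: 9 steps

y: 1,1,1,1
z: 2,2,2,2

steps = 9; useful = 32; efficiency = 32/36 = 8/9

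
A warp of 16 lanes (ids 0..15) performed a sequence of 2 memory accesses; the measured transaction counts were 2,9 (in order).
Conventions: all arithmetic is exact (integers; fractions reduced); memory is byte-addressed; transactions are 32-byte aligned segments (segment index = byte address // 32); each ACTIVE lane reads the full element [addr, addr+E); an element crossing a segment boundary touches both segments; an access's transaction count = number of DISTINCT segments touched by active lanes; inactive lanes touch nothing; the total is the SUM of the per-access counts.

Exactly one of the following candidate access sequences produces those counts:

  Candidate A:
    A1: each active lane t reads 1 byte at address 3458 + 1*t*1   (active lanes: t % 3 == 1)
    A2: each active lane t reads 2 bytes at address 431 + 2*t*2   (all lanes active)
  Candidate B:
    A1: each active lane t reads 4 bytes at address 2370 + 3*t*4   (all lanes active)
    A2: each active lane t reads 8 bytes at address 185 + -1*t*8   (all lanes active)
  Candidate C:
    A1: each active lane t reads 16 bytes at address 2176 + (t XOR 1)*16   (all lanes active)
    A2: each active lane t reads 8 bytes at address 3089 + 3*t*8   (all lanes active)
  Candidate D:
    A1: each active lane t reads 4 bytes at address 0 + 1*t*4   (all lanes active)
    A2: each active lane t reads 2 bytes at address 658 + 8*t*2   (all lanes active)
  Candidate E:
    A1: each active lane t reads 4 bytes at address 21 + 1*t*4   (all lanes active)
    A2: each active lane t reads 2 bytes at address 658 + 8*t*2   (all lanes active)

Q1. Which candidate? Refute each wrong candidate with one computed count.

A: A1 gives 1 transaction, not 2
B: A1 gives 6 transactions, not 2
C: A1 gives 8 transactions, not 2
E: A1 gives 3 transactions, not 2
D: all counts match (2,9)

Answer: D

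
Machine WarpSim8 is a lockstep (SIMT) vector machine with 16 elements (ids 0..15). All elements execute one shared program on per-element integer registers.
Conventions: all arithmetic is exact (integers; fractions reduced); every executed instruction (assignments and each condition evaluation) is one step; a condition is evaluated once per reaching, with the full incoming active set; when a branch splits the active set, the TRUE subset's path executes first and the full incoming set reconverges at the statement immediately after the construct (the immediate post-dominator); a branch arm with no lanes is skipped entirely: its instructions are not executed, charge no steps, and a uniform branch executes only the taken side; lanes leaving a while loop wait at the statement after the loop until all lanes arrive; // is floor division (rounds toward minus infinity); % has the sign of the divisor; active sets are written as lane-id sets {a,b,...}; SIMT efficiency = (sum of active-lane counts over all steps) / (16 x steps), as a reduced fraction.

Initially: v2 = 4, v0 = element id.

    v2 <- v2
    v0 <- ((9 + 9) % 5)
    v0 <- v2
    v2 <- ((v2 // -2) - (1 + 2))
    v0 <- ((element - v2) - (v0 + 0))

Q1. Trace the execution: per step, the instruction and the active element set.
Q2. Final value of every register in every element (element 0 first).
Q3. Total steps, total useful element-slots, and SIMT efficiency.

step 0: v2 <- v2                     {0,1,2,3,4,5,6,7,8,9,10,11,12,13,14,15}
step 1: v0 <- ((9 + 9) % 5)          {0,1,2,3,4,5,6,7,8,9,10,11,12,13,14,15}
step 2: v0 <- v2                     {0,1,2,3,4,5,6,7,8,9,10,11,12,13,14,15}
step 3: v2 <- ((v2 // -2) - (1 + 2)) {0,1,2,3,4,5,6,7,8,9,10,11,12,13,14,15}
step 4: v0 <- ((element - v2) - (v0 + 0)) {0,1,2,3,4,5,6,7,8,9,10,11,12,13,14,15}

Answer: 5 steps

v2: -5,-5,-5,-5,-5,-5,-5,-5,-5,-5,-5,-5,-5,-5,-5,-5
v0: 1,2,3,4,5,6,7,8,9,10,11,12,13,14,15,16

steps = 5; useful = 80; efficiency = 80/80 = 1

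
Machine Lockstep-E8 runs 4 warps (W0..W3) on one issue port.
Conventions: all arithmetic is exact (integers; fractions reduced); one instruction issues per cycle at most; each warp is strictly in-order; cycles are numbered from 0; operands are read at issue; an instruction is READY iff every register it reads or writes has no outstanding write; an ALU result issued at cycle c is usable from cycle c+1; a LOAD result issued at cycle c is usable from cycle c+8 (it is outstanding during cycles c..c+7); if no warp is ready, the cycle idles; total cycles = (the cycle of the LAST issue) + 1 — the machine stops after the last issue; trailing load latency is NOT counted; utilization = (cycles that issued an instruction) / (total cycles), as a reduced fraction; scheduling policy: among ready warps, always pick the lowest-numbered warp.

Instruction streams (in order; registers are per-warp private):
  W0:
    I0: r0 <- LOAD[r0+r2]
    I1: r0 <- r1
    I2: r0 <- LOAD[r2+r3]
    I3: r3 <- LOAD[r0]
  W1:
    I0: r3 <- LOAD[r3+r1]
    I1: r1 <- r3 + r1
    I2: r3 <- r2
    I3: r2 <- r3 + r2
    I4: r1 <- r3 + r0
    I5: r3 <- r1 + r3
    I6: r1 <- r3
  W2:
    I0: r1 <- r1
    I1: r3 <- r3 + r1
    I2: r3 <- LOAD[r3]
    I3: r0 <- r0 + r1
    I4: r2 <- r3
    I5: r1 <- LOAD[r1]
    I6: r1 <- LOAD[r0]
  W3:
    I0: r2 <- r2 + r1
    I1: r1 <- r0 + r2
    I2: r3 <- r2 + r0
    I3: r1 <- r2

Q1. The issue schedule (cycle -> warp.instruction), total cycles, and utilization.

cycle 0: W0.I0
cycle 1: W1.I0
cycle 2: W2.I0
cycle 3: W2.I1
cycle 4: W2.I2
cycle 5: W2.I3
cycle 6: W3.I0
cycle 7: W3.I1
cycle 8: W0.I1
cycle 9: W0.I2
cycle 10: W1.I1
cycle 11: W1.I2
cycle 12: W1.I3
cycle 13: W1.I4
cycle 14: W1.I5
cycle 15: W1.I6
cycle 16: W2.I4
cycle 17: W0.I3
cycle 18: W2.I5
cycle 19: W3.I2
cycle 20: W3.I3
cycle 21: idle
cycle 22: idle
cycle 23: idle
cycle 24: idle
cycle 25: idle
cycle 26: W2.I6

Answer: 27 cycles, utilization 22/27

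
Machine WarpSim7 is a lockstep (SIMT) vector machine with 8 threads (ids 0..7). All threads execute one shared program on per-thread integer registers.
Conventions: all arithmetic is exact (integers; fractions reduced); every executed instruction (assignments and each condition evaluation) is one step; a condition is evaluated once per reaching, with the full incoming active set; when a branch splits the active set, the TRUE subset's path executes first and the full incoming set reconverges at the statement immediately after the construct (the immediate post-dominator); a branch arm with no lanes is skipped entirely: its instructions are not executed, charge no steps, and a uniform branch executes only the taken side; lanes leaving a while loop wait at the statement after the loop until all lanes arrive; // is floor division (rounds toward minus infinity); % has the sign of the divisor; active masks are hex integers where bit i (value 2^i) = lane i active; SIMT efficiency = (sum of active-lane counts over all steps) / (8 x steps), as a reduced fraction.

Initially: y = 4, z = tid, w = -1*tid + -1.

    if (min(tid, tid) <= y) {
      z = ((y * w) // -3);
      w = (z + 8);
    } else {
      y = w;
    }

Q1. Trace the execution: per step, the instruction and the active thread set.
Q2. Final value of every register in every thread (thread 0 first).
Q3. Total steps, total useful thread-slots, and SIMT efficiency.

step 0: eval (min(tid, tid) <= y)    0xff
step 1: z <- ((y * w) // -3)         0x1f
step 2: w <- (z + 8)                 0x1f
step 3: y <- w                       0xe0

Answer: 4 steps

y: 4,4,4,4,4,-6,-7,-8
z: 1,2,4,5,6,5,6,7
w: 9,10,12,13,14,-6,-7,-8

steps = 4; useful = 21; efficiency = 21/32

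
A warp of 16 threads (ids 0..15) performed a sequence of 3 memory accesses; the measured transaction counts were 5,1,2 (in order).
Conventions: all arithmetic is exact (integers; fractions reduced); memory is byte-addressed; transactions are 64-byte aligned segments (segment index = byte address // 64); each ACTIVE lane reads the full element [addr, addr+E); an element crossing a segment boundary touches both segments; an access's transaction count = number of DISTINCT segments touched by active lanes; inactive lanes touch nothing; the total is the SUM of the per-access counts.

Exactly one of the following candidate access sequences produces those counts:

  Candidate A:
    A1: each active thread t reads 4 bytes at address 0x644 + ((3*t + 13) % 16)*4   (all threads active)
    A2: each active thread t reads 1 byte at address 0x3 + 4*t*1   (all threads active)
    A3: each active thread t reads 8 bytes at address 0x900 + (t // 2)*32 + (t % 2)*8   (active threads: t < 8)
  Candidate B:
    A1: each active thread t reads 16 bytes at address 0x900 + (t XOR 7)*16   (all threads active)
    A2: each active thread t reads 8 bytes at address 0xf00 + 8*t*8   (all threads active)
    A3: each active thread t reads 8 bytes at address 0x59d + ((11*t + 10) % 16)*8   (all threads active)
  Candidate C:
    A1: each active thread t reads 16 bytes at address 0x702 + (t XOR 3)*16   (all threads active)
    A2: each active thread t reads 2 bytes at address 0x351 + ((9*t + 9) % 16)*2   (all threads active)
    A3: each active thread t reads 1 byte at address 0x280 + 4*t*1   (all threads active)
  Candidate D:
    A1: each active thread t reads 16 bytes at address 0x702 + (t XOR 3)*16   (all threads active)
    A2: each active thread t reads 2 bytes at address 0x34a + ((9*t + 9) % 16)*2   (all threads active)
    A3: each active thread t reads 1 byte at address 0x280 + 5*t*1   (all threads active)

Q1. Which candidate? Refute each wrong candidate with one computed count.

A: A1 gives 2 transactions, not 5
B: A1 gives 4 transactions, not 5
C: A3 gives 1 transaction, not 2
D: all counts match (5,1,2)

Answer: D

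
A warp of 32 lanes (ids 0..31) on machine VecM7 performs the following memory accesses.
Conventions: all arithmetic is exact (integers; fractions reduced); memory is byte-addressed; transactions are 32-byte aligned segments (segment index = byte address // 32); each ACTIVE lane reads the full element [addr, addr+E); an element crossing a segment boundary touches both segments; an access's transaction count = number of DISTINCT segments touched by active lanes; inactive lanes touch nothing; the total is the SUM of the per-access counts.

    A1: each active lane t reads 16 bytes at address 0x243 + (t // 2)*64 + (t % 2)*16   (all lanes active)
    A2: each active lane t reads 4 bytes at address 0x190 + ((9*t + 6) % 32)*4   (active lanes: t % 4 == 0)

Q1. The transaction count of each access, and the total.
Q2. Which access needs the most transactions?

A1: 32 transactions
A2: 5 transactions

Answer: 32,5; total 37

Answer: A1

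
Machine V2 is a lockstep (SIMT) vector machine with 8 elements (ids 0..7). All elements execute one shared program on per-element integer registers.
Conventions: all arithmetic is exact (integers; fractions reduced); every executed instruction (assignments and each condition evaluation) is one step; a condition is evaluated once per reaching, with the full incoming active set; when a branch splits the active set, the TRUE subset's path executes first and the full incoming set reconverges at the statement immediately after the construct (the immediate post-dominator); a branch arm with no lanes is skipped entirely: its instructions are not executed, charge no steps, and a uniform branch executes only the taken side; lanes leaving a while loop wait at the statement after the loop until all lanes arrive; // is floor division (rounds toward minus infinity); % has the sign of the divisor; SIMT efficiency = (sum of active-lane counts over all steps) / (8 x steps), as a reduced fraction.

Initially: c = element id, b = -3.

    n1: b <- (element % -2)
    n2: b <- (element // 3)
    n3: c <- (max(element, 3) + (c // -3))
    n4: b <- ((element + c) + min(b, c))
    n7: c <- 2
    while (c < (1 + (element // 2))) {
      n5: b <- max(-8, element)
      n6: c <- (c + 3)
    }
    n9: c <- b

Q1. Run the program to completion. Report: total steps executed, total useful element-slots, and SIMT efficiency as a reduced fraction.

Answer: 10 steps, 68 useful, 17/20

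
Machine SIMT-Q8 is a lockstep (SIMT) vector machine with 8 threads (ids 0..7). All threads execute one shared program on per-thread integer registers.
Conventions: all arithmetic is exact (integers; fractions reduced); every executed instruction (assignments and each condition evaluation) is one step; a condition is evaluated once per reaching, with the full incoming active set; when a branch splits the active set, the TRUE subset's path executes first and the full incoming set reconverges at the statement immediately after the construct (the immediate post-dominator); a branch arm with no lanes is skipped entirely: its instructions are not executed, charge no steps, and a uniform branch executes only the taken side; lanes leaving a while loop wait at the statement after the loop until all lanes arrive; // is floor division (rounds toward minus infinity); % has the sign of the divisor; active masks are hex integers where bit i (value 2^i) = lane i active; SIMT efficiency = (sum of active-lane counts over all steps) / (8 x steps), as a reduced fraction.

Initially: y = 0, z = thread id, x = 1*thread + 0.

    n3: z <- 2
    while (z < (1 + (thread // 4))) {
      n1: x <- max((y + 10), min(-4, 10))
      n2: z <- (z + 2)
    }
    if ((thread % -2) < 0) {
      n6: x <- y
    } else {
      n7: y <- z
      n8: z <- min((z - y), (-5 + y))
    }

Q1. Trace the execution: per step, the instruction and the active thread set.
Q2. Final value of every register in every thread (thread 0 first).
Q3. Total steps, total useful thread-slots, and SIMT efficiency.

step 0: z <- 2                       0xff
step 1: eval (z < (1 + (thread // 4))) 0xff
step 2: eval ((thread % -2) < 0)     0xff
step 3: x <- y                       0xaa
step 4: y <- z                       0x55
step 5: z <- min((z - y), (-5 + y))  0x55

Answer: 6 steps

y: 2,0,2,0,2,0,2,0
z: -3,2,-3,2,-3,2,-3,2
x: 0,0,2,0,4,0,6,0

steps = 6; useful = 36; efficiency = 36/48 = 3/4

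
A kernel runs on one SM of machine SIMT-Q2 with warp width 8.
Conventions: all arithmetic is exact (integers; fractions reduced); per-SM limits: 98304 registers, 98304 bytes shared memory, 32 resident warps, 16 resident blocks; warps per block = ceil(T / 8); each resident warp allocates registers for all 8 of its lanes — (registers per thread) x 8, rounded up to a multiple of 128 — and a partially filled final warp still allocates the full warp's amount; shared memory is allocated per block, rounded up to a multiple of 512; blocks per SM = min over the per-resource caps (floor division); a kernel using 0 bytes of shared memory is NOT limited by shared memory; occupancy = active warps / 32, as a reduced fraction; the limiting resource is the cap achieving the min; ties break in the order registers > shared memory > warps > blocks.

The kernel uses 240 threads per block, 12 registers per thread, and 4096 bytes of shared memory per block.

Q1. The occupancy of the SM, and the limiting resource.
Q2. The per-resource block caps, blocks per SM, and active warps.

Answer: occupancy 15/16, limited by warps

registers: 25 blocks
shared memory: 24 blocks
warps: 1 block
blocks: 16 blocks

Answer: 1 block, 30 active warps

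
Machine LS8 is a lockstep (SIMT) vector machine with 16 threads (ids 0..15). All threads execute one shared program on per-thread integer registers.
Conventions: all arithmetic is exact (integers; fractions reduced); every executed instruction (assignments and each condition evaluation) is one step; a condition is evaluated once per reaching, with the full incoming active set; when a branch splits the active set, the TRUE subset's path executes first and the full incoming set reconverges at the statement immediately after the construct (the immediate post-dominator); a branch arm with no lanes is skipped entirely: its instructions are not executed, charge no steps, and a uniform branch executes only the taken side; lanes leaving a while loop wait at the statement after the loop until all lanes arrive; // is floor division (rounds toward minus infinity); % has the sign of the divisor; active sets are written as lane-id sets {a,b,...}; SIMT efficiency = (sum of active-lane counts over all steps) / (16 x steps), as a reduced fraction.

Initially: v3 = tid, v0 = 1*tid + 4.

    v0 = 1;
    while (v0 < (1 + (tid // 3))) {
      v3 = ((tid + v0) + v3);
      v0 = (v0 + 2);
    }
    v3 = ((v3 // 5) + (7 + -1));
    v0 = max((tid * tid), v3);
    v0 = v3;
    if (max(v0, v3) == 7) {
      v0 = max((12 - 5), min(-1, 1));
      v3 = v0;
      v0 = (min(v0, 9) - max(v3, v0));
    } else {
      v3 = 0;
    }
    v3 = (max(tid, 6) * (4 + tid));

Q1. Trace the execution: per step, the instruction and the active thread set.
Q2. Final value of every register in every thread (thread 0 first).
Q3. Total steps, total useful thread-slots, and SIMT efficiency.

step 0: v0 <- 1                      {0,1,2,3,4,5,6,7,8,9,10,11,12,13,14,15}
step 1: eval (v0 < (1 + (tid // 3))) {0,1,2,3,4,5,6,7,8,9,10,11,12,13,14,15}
step 2: v3 <- ((tid + v0) + v3)      {3,4,5,6,7,8,9,10,11,12,13,14,15}
step 3: v0 <- (v0 + 2)               {3,4,5,6,7,8,9,10,11,12,13,14,15}
step 4: eval (v0 < (1 + (tid // 3))) {3,4,5,6,7,8,9,10,11,12,13,14,15}
step 5: v3 <- ((tid + v0) + v3)      {9,10,11,12,13,14,15}
step 6: v0 <- (v0 + 2)               {9,10,11,12,13,14,15}
step 7: eval (v0 < (1 + (tid // 3))) {9,10,11,12,13,14,15}
step 8: v3 <- ((tid + v0) + v3)      {15}
step 9: v0 <- (v0 + 2)               {15}
step 10: eval (v0 < (1 + (tid // 3))) {15}
step 11: v3 <- ((v3 // 5) + (7 + -1)) {0,1,2,3,4,5,6,7,8,9,10,11,12,13,14,15}
step 12: v0 <- max((tid * tid), v3)   {0,1,2,3,4,5,6,7,8,9,10,11,12,13,14,15}
step 13: v0 <- v3                     {0,1,2,3,4,5,6,7,8,9,10,11,12,13,14,15}
step 14: eval (max(v0, v3) == 7)      {0,1,2,3,4,5,6,7,8,9,10,11,12,13,14,15}
step 15: v0 <- max((12 - 5), min(-1, 1)) {3,4}
step 16: v3 <- v0                     {3,4}
step 17: v0 <- (min(v0, 9) - max(v3, v0)) {3,4}
step 18: v3 <- 0                      {0,1,2,5,6,7,8,9,10,11,12,13,14,15}
step 19: v3 <- (max(tid, 6) * (4 + tid)) {0,1,2,3,4,5,6,7,8,9,10,11,12,13,14,15}

Answer: 20 steps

v3: 24,30,36,42,48,54,60,77,96,117,140,165,192,221,252,285
v0: 6,6,6,0,0,8,8,9,9,12,12,13,14,14,15,19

steps = 20; useful = 195; efficiency = 195/320 = 39/64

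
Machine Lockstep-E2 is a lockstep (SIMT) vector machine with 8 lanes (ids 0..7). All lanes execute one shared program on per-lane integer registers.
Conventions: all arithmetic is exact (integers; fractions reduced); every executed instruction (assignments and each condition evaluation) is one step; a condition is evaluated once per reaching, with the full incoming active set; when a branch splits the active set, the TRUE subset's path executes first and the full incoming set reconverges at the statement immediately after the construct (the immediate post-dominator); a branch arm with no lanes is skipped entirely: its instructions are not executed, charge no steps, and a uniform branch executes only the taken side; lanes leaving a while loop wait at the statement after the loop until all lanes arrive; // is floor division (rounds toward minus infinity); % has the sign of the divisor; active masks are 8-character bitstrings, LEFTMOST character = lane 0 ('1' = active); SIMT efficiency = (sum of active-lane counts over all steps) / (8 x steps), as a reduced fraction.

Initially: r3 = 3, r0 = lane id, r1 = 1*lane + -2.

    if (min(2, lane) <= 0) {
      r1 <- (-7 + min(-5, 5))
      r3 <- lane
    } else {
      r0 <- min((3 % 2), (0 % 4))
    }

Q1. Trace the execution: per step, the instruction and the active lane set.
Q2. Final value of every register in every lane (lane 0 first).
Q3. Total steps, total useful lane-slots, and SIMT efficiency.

step 0: eval (min(2, lane) <= 0)     11111111
step 1: r1 <- (-7 + min(-5, 5))      10000000
step 2: r3 <- lane                   10000000
step 3: r0 <- min((3 % 2), (0 % 4))  01111111

Answer: 4 steps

r3: 0,3,3,3,3,3,3,3
r0: 0,0,0,0,0,0,0,0
r1: -12,-1,0,1,2,3,4,5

steps = 4; useful = 17; efficiency = 17/32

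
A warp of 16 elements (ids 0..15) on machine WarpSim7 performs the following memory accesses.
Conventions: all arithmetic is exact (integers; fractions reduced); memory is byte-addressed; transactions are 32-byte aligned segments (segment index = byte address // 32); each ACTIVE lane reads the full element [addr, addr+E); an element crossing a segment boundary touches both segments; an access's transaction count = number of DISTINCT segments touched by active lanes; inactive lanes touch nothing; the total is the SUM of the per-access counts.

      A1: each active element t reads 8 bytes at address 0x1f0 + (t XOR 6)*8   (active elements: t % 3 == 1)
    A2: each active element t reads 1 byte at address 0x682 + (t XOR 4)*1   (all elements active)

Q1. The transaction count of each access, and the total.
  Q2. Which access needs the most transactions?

A1: 4 transactions
A2: 1 transaction

Answer: 4,1; total 5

Answer: A1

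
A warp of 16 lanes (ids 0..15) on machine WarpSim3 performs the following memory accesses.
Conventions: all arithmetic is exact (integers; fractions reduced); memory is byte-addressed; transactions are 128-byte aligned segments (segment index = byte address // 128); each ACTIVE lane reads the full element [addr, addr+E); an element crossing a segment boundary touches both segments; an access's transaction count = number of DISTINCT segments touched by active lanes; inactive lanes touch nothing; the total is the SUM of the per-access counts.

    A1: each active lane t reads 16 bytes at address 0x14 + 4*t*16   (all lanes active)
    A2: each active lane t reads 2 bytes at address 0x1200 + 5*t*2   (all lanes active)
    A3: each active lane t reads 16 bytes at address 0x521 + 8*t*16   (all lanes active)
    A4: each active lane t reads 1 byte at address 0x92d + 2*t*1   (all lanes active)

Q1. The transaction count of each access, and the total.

A1: 8 transactions
A2: 2 transactions
A3: 16 transactions
A4: 1 transaction

Answer: 8,2,16,1; total 27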